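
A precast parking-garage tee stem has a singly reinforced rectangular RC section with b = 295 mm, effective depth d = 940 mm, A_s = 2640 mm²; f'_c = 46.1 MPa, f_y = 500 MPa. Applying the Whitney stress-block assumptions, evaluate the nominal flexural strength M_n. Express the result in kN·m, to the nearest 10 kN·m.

M_n ≈ 1170 kN·m

T = A_s f_y = 2640 × 500 = 1320000 N = 1320 kN.
From C = T: a = T/(0.85 f'_c b) = 1320000/(0.85 × 46.1 × 295) = 114.19 mm.
M_n = T(d − a/2) = 1320 kN × (940 − 57.095) mm = 1165.43 kN·m.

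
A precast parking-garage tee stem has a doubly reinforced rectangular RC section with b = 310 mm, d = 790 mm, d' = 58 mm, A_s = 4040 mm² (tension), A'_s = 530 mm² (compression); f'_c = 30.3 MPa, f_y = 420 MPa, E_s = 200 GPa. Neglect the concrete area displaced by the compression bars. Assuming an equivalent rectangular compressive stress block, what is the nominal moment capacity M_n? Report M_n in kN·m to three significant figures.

M_n ≈ 1190 kN·m

Assume both tension and compression steel yield.
Net tension couple steel: A_s − A'_s = 3510 mm².
a = (A_s − A'_s) f_y / (0.85 f'_c b) = 1474200/(0.85 × 30.3 × 310) = 184.64 mm.
c = a/β₁ = 184.64/0.834 = 221.39 mm; ε'_s = 0.003(c − d')/c = 0.0022 ≥ f_y/E_s = 0.0021, so compression steel does yield.
M_n = (A_s − A'_s) f_y (d − a/2) + A'_s f_y (d − d') = [1474200 × (790 − 92.32) + 222600 × (790 − 58)] × 10⁻⁶ = 1028.52 + 162.94 = 1191.46 kN·m.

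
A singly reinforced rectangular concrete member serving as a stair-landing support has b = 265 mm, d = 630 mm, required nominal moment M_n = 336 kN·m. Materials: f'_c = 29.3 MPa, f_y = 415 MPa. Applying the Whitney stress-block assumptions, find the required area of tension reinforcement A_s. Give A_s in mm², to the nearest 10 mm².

A_s ≈ 1380 mm²

With M_n = 0.85 f'_c a b (d − a/2), solve the quadratic for a:
a = d − √(d² − 2M_n/(0.85 f'_c b)) = 630 − √(630² − 2 × 336×10⁶/(0.85 × 29.3 × 265)) = 86.79 mm.
A_s = 0.85 f'_c a b / f_y = 0.85 × 29.3 × 86.79 × 265 / 415 = 1380.2 mm².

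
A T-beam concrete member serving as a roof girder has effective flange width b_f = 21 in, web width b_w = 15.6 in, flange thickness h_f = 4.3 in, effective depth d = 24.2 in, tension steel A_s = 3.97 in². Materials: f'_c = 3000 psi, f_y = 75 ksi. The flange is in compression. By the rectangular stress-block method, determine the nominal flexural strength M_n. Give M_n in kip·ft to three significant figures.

M_n ≈ 530 kip·ft

Tension: T = A_s f_y = 3.97 × 75 = 297.75 kips.
Try a within the flange: a = T/(0.85 f'_c b_f) = 297.75/(0.85 × 3 × 21) = 5.560 in.
a = 5.560 > h_f = 4.3 in: the block extends into the web. Split into flange-overhang and web parts.
C_f = 0.85 f'_c (b_f − b_w) h_f = 0.85 × 3 × (21 − 15.6) × 4.3 = 59.2 kips.
Remaining web compression depth: a_w = (T − C_f)/(0.85 f'_c b_w) = (297.75 − 59.2)/(0.85 × 3 × 15.6) = 5.997 in.
M_n = C_f(d − h_f/2) + (T − C_f)(d − a_w/2) = 59.2 × (24.2 − 2.15) + 238.55 × (24.2 − 2.9985) = 1305.4 + 5057.6 = 6363.0 kip·in.
M_n = 6363.0/12 = 530.25 kip·ft.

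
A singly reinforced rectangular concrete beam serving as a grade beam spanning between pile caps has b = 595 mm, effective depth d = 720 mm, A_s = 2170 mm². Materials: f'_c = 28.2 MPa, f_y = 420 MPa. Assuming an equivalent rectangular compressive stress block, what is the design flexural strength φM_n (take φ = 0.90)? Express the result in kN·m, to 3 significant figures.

φM_n ≈ 564 kN·m

T = A_s f_y = 2170 × 420 = 911400 N = 911.4 kN.
From C = T: a = T/(0.85 f'_c b) = 911400/(0.85 × 28.2 × 595) = 63.90 mm.
M_n = T(d − a/2) = 911.4 kN × (720 − 31.95) mm = 627.09 kN·m.
φM_n = 0.90 × 627.09 = 564.38 kN·m.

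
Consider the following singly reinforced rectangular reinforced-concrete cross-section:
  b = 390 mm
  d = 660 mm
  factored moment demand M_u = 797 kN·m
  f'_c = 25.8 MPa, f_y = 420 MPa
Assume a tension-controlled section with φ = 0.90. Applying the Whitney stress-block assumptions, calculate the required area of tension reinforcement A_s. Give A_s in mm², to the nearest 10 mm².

M_n = M_u/φ = 797/0.90 = 885.556 kN·m.
With M_n = 0.85 f'_c a b (d − a/2), solve the quadratic for a:
a = d − √(d² − 2M_n/(0.85 f'_c b)) = 660 − √(660² − 2 × 885.556×10⁶/(0.85 × 25.8 × 390)) = 181.96 mm.
A_s = 0.85 f'_c a b / f_y = 0.85 × 25.8 × 181.96 × 390 / 420 = 3705.4 mm².

A_s ≈ 3710 mm²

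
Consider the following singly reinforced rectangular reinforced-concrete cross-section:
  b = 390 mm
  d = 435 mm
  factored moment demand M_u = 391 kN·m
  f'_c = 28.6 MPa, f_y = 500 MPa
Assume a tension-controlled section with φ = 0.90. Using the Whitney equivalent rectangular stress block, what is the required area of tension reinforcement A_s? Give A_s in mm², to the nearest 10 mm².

M_n = M_u/φ = 391/0.90 = 434.444 kN·m.
With M_n = 0.85 f'_c a b (d − a/2), solve the quadratic for a:
a = d − √(d² − 2M_n/(0.85 f'_c b)) = 435 − √(435² − 2 × 434.444×10⁶/(0.85 × 28.6 × 390)) = 122.62 mm.
A_s = 0.85 f'_c a b / f_y = 0.85 × 28.6 × 122.62 × 390 / 500 = 2325.1 mm².

A_s ≈ 2330 mm²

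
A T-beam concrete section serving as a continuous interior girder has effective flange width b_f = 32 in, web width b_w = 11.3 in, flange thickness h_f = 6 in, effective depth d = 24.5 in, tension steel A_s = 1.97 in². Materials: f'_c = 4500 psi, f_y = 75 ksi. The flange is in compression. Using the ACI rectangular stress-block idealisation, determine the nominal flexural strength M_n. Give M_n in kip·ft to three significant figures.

Tension: T = A_s f_y = 1.97 × 75 = 147.75 kips.
Try a within the flange: a = T/(0.85 f'_c b_f) = 147.75/(0.85 × 4.5 × 32) = 1.207 in.
Since a = 1.207 ≤ h_f = 6 in, the stress block lies entirely in the flange; analyse as a rectangular beam of width b_f.
M_n = T(d − a/2) = 147.75 × (24.5 − 0.6035) = 3530.7 kip·in.
M_n = 3530.7/12 = 294.23 kip·ft.

M_n ≈ 294 kip·ft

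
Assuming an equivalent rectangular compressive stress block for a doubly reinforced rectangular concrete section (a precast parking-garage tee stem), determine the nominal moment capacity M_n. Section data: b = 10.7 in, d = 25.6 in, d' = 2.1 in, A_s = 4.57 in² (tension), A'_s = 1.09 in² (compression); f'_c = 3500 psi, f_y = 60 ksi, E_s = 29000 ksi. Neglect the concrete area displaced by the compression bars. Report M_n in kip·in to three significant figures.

Assume both steels yield.
a = (A_s − A'_s) f_y/(0.85 f'_c b) = (4.57 − 1.09) × 60/(0.85 × 3.5 × 10.7) = 6.559 in.
c = a/β₁ = 6.559/0.85 = 7.716 in; ε'_s = 0.003(c − d')/c = 0.0022 ≥ ε_y = 0.0021, so the compression steel yields.
M_n = (A_s − A'_s) f_y (d − a/2) + A'_s f_y (d − d') = 208.8 × (25.6 − 3.2795) + 65.4 × (25.6 − 2.1) = 4660.5 + 1536.9 = 6197.4 kip·in.

M_n ≈ 6200 kip·in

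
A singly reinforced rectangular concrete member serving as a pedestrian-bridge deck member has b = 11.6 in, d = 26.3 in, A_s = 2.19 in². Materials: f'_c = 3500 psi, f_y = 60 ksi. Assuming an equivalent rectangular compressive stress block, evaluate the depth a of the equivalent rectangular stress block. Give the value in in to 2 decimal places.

a ≈ 3.81 in

T = A_s f_y = 2.19 × 60 = 131.4 kips.
a = T/(0.85 f'_c b) = 131.4/(0.85 × 3.5 × 11.6) = 3.81 in.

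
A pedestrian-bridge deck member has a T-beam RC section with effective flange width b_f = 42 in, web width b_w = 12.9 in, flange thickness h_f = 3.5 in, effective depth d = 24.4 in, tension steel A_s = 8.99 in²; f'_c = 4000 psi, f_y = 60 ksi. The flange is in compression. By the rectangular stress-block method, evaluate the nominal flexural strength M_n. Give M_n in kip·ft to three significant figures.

Tension: T = A_s f_y = 8.99 × 60 = 539.4 kips.
Try a within the flange: a = T/(0.85 f'_c b_f) = 539.4/(0.85 × 4 × 42) = 3.777 in.
a = 3.777 > h_f = 3.5 in: the block extends into the web. Split into flange-overhang and web parts.
C_f = 0.85 f'_c (b_f − b_w) h_f = 0.85 × 4 × (42 − 12.9) × 3.5 = 346.3 kips.
Remaining web compression depth: a_w = (T − C_f)/(0.85 f'_c b_w) = (539.4 − 346.3)/(0.85 × 4 × 12.9) = 4.403 in.
M_n = C_f(d − h_f/2) + (T − C_f)(d − a_w/2) = 346.3 × (24.4 − 1.75) + 193.1 × (24.4 − 2.2015) = 7843.7 + 4286.5 = 12130.2 kip·in.
M_n = 12130.2/12 = 1010.85 kip·ft.

M_n ≈ 1010 kip·ft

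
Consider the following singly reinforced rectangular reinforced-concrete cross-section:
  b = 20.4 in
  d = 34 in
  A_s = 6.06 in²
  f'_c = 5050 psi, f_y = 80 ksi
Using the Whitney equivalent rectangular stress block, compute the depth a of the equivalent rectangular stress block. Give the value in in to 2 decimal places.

T = A_s f_y = 6.06 × 80 = 484.8 kips.
a = T/(0.85 f'_c b) = 484.8/(0.85 × 5.05 × 20.4) = 5.54 in.

a ≈ 5.54 in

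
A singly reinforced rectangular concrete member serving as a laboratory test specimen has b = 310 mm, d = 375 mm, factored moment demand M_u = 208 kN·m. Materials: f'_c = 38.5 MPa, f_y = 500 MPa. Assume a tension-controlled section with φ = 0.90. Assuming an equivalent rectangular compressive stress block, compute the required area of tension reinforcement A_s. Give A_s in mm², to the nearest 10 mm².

A_s ≈ 1350 mm²

M_n = M_u/φ = 208/0.90 = 231.111 kN·m.
With M_n = 0.85 f'_c a b (d − a/2), solve the quadratic for a:
a = d − √(d² − 2M_n/(0.85 f'_c b)) = 375 − √(375² − 2 × 231.111×10⁶/(0.85 × 38.5 × 310)) = 66.68 mm.
A_s = 0.85 f'_c a b / f_y = 0.85 × 38.5 × 66.68 × 310 / 500 = 1352.9 mm².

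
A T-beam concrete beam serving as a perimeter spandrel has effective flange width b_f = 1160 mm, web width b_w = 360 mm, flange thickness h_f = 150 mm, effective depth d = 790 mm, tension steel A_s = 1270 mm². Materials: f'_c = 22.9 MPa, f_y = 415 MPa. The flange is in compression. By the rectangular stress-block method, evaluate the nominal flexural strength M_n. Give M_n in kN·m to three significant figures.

M_n ≈ 410 kN·m

Tension: T = A_s f_y = 1270 × 415 = 527050 N.
Try a within the flange: a = T/(0.85 f'_c b_f) = 527050/(0.85 × 22.9 × 1160) = 23.34 mm.
Since a = 23.34 ≤ h_f = 150 mm, the stress block lies entirely in the flange; analyse as a rectangular beam of width b_f.
M_n = T(d − a/2) = 527050 × (790 − 11.67) = 410.22 × 10⁶ N·mm.
M_n = 410.22 kN·m.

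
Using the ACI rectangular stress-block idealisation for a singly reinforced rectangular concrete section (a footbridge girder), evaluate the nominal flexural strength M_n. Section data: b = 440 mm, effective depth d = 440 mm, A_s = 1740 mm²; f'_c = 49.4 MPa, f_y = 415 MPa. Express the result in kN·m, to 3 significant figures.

T = A_s f_y = 1740 × 415 = 722100 N = 722.1 kN.
From C = T: a = T/(0.85 f'_c b) = 722100/(0.85 × 49.4 × 440) = 39.08 mm.
M_n = T(d − a/2) = 722.1 kN × (440 − 19.54) mm = 303.61 kN·m.

M_n ≈ 304 kN·m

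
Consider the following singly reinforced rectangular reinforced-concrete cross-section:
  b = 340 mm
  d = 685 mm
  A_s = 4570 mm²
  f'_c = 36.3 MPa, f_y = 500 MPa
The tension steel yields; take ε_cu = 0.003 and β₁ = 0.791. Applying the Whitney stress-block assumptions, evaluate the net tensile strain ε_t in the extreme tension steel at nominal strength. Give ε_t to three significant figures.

ε_t ≈ 0.00446

a = A_s f_y/(0.85 f'_c b) = 217.81 mm.
β₁ = 0.791, so c = a/β₁ = 217.81/0.791 = 275.36 mm.
From the linear strain diagram with ε_cu = 0.003: ε_t = 0.003 (d − c)/c = 0.003 × (685 − 275.36)/275.36 = 0.00446.
ε_t is between 0.004 and 0.005 — transition zone.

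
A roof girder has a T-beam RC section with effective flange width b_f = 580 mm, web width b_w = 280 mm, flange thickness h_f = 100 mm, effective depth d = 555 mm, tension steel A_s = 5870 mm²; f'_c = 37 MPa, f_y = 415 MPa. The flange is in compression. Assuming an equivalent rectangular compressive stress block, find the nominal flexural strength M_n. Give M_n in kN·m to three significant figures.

M_n ≈ 1180 kN·m

Tension: T = A_s f_y = 5870 × 415 = 2436050 N.
Try a within the flange: a = T/(0.85 f'_c b_f) = 2436050/(0.85 × 37 × 580) = 133.55 mm.
a = 133.55 > h_f = 100 mm: the block extends into the web. Split into flange-overhang and web parts.
C_f = 0.85 f'_c (b_f − b_w) h_f = 0.85 × 37 × (580 − 280) × 100 = 943500 N.
Remaining web compression depth: a_w = (T − C_f)/(0.85 f'_c b_w) = (2436050 − 943500)/(0.85 × 37 × 280) = 169.49 mm.
M_n = C_f(d − h_f/2) + (T − C_f)(d − a_w/2) = 943500 × (555 − 50) + 1492550 × (555 − 84.745) = 476.47 + 701.88 = 1178.35 × 10⁶ N·mm.
M_n = 1178.35 kN·m.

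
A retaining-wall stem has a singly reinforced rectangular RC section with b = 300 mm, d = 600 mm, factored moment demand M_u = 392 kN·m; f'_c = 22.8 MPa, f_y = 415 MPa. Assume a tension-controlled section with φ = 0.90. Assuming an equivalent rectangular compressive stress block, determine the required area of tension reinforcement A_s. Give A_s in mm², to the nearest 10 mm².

A_s ≈ 1980 mm²

M_n = M_u/φ = 392/0.90 = 435.556 kN·m.
With M_n = 0.85 f'_c a b (d − a/2), solve the quadratic for a:
a = d − √(d² − 2M_n/(0.85 f'_c b)) = 600 − √(600² − 2 × 435.556×10⁶/(0.85 × 22.8 × 300)) = 141.56 mm.
A_s = 0.85 f'_c a b / f_y = 0.85 × 22.8 × 141.56 × 300 / 415 = 1983.2 mm².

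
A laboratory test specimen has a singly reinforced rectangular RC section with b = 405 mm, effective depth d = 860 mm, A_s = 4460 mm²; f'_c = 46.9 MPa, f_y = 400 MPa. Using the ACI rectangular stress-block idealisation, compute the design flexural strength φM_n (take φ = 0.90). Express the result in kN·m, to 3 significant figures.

φM_n ≈ 1290 kN·m

T = A_s f_y = 4460 × 400 = 1784000 N = 1784 kN.
From C = T: a = T/(0.85 f'_c b) = 1784000/(0.85 × 46.9 × 405) = 110.50 mm.
M_n = T(d − a/2) = 1784 kN × (860 − 55.25) mm = 1435.67 kN·m.
φM_n = 0.90 × 1435.67 = 1292.10 kN·m.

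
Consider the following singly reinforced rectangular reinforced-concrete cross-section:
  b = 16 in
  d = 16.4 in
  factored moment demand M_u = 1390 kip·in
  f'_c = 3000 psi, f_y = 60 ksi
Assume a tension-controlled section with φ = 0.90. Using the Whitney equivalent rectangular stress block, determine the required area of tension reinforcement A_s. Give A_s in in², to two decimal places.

A_s ≈ 1.70 in²

M_n = M_u/φ = 1390/0.90 = 1544.44 kip·in.
From M_n = 0.85 f'_c a b (d − a/2):
a = d − √(d² − 2M_n/(0.85 f'_c b)) = 16.4 − √(16.4² − 2 × 1544.44/(0.85 × 3 × 16)) = 2.498 in.
A_s = 0.85 f'_c a b / f_y = 0.85 × 3 × 2.498 × 16 / 60 = 1.699 in².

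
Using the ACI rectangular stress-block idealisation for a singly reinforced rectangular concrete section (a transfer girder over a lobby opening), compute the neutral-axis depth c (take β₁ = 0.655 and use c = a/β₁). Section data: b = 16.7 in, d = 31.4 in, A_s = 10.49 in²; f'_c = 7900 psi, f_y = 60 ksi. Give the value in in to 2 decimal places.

c ≈ 8.57 in

T = A_s f_y = 10.49 × 60 = 629.4 kips.
a = T/(0.85 f'_c b) = 629.4/(0.85 × 7.9 × 16.7) = 5.6126 in.
With β₁ = 0.655, c = a/β₁ = 5.6126/0.655 = 8.57 in.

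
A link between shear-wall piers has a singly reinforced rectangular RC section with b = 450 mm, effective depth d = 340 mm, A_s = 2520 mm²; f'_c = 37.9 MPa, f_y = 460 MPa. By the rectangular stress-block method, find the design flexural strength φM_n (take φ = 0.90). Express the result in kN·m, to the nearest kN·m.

T = A_s f_y = 2520 × 460 = 1159200 N = 1159.2 kN.
From C = T: a = T/(0.85 f'_c b) = 1159200/(0.85 × 37.9 × 450) = 79.96 mm.
M_n = T(d − a/2) = 1159.2 kN × (340 − 39.98) mm = 347.78 kN·m.
φM_n = 0.90 × 347.78 = 313.00 kN·m.

φM_n ≈ 313 kN·m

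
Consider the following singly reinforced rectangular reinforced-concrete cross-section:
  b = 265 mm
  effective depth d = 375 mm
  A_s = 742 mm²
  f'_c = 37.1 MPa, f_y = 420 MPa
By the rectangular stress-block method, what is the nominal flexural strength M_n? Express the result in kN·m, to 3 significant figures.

M_n ≈ 111 kN·m

T = A_s f_y = 742 × 420 = 311640 N = 311.64 kN.
From C = T: a = T/(0.85 f'_c b) = 311640/(0.85 × 37.1 × 265) = 37.29 mm.
M_n = T(d − a/2) = 311.64 kN × (375 − 18.645) mm = 111.05 kN·m.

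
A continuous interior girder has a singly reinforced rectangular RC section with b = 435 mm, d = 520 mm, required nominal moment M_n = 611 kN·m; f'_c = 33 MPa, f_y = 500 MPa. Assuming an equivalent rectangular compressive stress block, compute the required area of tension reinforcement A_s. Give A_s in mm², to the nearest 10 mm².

With M_n = 0.85 f'_c a b (d − a/2), solve the quadratic for a:
a = d − √(d² − 2M_n/(0.85 f'_c b)) = 520 − √(520² − 2 × 611×10⁶/(0.85 × 33 × 435)) = 107.39 mm.
A_s = 0.85 f'_c a b / f_y = 0.85 × 33 × 107.39 × 435 / 500 = 2620.7 mm².

A_s ≈ 2620 mm²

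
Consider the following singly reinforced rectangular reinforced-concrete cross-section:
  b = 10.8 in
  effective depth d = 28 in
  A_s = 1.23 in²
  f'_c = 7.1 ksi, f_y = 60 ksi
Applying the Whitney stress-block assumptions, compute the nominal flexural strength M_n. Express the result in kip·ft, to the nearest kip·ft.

T = A_s f_y = 1.23 × 60 = 73.8 kips.
a = T/(0.85 f'_c b) = 73.8/(0.85 × 7.1 × 10.8) = 1.132 in.
M_n = T(d − a/2) = 73.8 × (28 − 0.566) = 2024.6 kip·in = 2024.6/12 = 168.72 kip·ft.

M_n ≈ 169 kip·ft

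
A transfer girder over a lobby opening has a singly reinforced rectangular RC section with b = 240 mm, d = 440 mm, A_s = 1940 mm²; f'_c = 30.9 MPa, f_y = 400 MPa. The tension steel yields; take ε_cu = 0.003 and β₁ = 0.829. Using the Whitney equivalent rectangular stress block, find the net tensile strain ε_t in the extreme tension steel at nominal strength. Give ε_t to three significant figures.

a = A_s f_y/(0.85 f'_c b) = 123.10 mm.
β₁ = 0.829, so c = a/β₁ = 123.10/0.829 = 148.49 mm.
From the linear strain diagram with ε_cu = 0.003: ε_t = 0.003 (d − c)/c = 0.003 × (440 − 148.49)/148.49 = 0.00589.
Since ε_t ≥ 0.005, the section is tension-controlled.

ε_t ≈ 0.00589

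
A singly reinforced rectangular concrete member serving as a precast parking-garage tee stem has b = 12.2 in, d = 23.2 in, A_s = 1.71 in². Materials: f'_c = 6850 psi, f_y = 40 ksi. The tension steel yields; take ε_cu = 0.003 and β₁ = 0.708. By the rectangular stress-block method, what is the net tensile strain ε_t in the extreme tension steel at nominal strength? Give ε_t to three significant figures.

a = A_s f_y/(0.85 f'_c b) = 0.963 in.
β₁ = 0.708, so c = a/β₁ = 0.963/0.708 = 1.360 in.
From the linear strain diagram with ε_cu = 0.003: ε_t = 0.003 (d − c)/c = 0.003 × (23.2 − 1.360)/1.360 = 0.0482.
Since ε_t ≥ 0.005, the section is tension-controlled.

ε_t ≈ 0.0482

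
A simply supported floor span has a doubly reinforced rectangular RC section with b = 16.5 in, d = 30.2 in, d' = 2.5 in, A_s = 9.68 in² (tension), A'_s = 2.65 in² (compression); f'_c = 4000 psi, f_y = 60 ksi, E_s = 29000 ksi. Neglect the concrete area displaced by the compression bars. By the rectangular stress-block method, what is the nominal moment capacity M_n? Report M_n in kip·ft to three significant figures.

M_n ≈ 1300 kip·ft

Assume both steels yield.
a = (A_s − A'_s) f_y/(0.85 f'_c b) = (9.68 − 2.65) × 60/(0.85 × 4 × 16.5) = 7.519 in.
c = a/β₁ = 7.519/0.85 = 8.846 in; ε'_s = 0.003(c − d')/c = 0.0022 ≥ ε_y = 0.0021, so the compression steel yields.
M_n = (A_s − A'_s) f_y (d − a/2) + A'_s f_y (d − d') = 421.8 × (30.2 − 3.7595) + 159 × (30.2 − 2.5) = 11152.6 + 4404.3 = 15556.9 kip·in = 15556.9/12 = 1296.41 kip·ft.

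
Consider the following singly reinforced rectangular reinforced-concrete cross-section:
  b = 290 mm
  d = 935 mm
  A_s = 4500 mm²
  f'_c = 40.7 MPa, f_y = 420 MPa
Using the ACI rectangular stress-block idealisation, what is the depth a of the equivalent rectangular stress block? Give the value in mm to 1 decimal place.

a ≈ 188.4 mm

T = A_s f_y = 4500 × 420 = 1890000 N = 1890 kN.
Setting C = 0.85 f'_c a b equal to T: a = 1890000/(0.85 × 40.7 × 290) = 188.4 mm.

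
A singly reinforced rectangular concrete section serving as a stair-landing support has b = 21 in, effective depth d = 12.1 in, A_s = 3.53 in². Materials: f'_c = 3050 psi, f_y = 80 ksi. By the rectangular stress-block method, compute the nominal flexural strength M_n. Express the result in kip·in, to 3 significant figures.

M_n ≈ 2680 kip·in

T = A_s f_y = 3.53 × 80 = 282.4 kips.
a = T/(0.85 f'_c b) = 282.4/(0.85 × 3.05 × 21) = 5.187 in.
M_n = T(d − a/2) = 282.4 × (12.1 − 2.5935) = 2684.6 kip·in.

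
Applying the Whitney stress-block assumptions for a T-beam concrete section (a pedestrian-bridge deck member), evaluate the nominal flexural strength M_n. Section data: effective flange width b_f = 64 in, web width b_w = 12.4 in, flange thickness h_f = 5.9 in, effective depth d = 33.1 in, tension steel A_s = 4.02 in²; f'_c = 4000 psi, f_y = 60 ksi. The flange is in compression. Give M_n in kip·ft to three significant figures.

M_n ≈ 654 kip·ft

Tension: T = A_s f_y = 4.02 × 60 = 241.2 kips.
Try a within the flange: a = T/(0.85 f'_c b_f) = 241.2/(0.85 × 4 × 64) = 1.108 in.
Since a = 1.108 ≤ h_f = 5.9 in, the stress block lies entirely in the flange; analyse as a rectangular beam of width b_f.
M_n = T(d − a/2) = 241.2 × (33.1 − 0.554) = 7850.1 kip·in.
M_n = 7850.1/12 = 654.18 kip·ft.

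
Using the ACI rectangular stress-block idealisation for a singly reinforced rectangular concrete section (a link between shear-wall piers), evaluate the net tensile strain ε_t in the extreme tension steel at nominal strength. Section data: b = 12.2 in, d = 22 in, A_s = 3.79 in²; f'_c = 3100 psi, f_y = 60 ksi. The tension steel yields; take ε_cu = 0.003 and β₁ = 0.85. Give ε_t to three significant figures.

a = A_s f_y/(0.85 f'_c b) = 7.074 in.
β₁ = 0.85, so c = a/β₁ = 7.074/0.85 = 8.322 in.
From the linear strain diagram with ε_cu = 0.003: ε_t = 0.003 (d − c)/c = 0.003 × (22 − 8.322)/8.322 = 0.00493.
ε_t is between 0.004 and 0.005 — transition zone.

ε_t ≈ 0.00493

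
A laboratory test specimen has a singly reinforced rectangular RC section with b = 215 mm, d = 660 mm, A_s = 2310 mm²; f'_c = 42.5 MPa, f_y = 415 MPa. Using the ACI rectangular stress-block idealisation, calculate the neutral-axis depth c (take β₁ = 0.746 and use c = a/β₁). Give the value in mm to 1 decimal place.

T = A_s f_y = 2310 × 415 = 958650 N = 958.65 kN.
Setting C = 0.85 f'_c a b equal to T: a = 958650/(0.85 × 42.5 × 215) = 123.428 mm.
With β₁ = 0.746, c = a/β₁ = 123.428/0.746 = 165.5 mm.

c ≈ 165.5 mm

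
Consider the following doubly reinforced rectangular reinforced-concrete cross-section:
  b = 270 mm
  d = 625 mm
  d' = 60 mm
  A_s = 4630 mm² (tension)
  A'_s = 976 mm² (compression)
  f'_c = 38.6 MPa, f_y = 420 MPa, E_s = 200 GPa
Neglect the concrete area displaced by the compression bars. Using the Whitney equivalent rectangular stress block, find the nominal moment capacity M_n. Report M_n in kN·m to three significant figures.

M_n ≈ 1060 kN·m

Assume both tension and compression steel yield.
Net tension couple steel: A_s − A'_s = 3654 mm².
a = (A_s − A'_s) f_y / (0.85 f'_c b) = 1534680/(0.85 × 38.6 × 270) = 173.24 mm.
c = a/β₁ = 173.24/0.774 = 223.82 mm; ε'_s = 0.003(c − d')/c = 0.0022 ≥ f_y/E_s = 0.0021, so compression steel does yield.
M_n = (A_s − A'_s) f_y (d − a/2) + A'_s f_y (d − d') = [1534680 × (625 − 86.62) + 409920 × (625 − 60)] × 10⁻⁶ = 826.24 + 231.60 = 1057.84 kN·m.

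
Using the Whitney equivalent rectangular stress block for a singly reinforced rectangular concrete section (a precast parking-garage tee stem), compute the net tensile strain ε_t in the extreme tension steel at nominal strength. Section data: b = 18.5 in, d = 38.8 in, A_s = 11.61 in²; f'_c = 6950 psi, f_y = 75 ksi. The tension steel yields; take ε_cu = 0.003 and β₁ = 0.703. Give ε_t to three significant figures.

a = A_s f_y/(0.85 f'_c b) = 7.967 in.
β₁ = 0.703, so c = a/β₁ = 7.967/0.703 = 11.333 in.
From the linear strain diagram with ε_cu = 0.003: ε_t = 0.003 (d − c)/c = 0.003 × (38.8 − 11.333)/11.333 = 0.00727.
Since ε_t ≥ 0.005, the section is tension-controlled.

ε_t ≈ 0.00727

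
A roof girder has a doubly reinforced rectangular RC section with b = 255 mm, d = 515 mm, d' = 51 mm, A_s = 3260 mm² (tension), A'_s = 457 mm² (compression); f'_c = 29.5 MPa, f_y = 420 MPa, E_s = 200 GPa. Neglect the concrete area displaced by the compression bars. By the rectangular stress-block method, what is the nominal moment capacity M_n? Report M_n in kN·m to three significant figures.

Assume both tension and compression steel yield.
Net tension couple steel: A_s − A'_s = 2803 mm².
a = (A_s − A'_s) f_y / (0.85 f'_c b) = 1177260/(0.85 × 29.5 × 255) = 184.12 mm.
c = a/β₁ = 184.12/0.839 = 219.45 mm; ε'_s = 0.003(c − d')/c = 0.0023 ≥ f_y/E_s = 0.0021, so compression steel does yield.
M_n = (A_s − A'_s) f_y (d − a/2) + A'_s f_y (d − d') = [1177260 × (515 − 92.06) + 191940 × (515 − 51)] × 10⁻⁶ = 497.91 + 89.06 = 586.97 kN·m.

M_n ≈ 587 kN·m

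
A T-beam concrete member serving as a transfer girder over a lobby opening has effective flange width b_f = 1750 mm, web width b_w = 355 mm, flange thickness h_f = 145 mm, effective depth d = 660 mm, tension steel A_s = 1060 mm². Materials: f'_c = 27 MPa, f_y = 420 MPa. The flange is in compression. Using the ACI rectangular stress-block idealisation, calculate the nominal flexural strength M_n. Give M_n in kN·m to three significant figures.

Tension: T = A_s f_y = 1060 × 420 = 445200 N.
Try a within the flange: a = T/(0.85 f'_c b_f) = 445200/(0.85 × 27 × 1750) = 11.08 mm.
Since a = 11.08 ≤ h_f = 145 mm, the stress block lies entirely in the flange; analyse as a rectangular beam of width b_f.
M_n = T(d − a/2) = 445200 × (660 − 5.54) = 291.37 × 10⁶ N·mm.
M_n = 291.37 kN·m.

M_n ≈ 291 kN·m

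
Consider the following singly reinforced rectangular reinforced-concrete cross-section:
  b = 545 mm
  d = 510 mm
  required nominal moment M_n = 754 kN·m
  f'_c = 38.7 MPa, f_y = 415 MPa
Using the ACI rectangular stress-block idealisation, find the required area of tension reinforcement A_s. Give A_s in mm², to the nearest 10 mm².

With M_n = 0.85 f'_c a b (d − a/2), solve the quadratic for a:
a = d − √(d² − 2M_n/(0.85 f'_c b)) = 510 − √(510² − 2 × 754×10⁶/(0.85 × 38.7 × 545)) = 90.49 mm.
A_s = 0.85 f'_c a b / f_y = 0.85 × 38.7 × 90.49 × 545 / 415 = 3909.1 mm².

A_s ≈ 3910 mm²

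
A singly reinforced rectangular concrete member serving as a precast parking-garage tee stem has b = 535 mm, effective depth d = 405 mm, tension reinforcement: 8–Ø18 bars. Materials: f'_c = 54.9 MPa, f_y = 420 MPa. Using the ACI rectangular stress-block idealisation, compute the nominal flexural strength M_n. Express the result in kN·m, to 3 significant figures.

M_n ≈ 331 kN·m

A_s = 8 × 254 = 2032 mm².
T = A_s f_y = 2032 × 420 = 853440 N = 853.44 kN.
From C = T: a = T/(0.85 f'_c b) = 853440/(0.85 × 54.9 × 535) = 34.18 mm.
M_n = T(d − a/2) = 853.44 kN × (405 − 17.09) mm = 331.06 kN·m.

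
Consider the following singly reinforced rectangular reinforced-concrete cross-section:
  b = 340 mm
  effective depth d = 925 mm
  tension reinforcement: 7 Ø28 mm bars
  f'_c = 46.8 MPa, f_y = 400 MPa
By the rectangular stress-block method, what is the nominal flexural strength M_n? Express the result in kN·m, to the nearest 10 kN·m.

M_n ≈ 1490 kN·m

A_s = 7 × 616 = 4312 mm².
T = A_s f_y = 4312 × 400 = 1724800 N = 1724.8 kN.
From C = T: a = T/(0.85 f'_c b) = 1724800/(0.85 × 46.8 × 340) = 127.52 mm.
M_n = T(d − a/2) = 1724.8 kN × (925 − 63.76) mm = 1485.47 kN·m.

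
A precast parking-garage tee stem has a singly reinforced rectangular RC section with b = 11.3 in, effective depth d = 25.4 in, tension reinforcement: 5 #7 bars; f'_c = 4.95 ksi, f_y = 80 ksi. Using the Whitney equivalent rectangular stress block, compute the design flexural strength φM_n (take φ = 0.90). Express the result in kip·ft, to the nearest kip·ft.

A_s = 5 × 0.6 = 3 in².
T = A_s f_y = 3 × 80 = 240 kips.
a = T/(0.85 f'_c b) = 240/(0.85 × 4.95 × 11.3) = 5.048 in.
M_n = T(d − a/2) = 240 × (25.4 − 2.524) = 5490.2 kip·in = 5490.2/12 = 457.52 kip·ft.
φM_n = 0.90 × 457.52 = 411.77 kip·ft.

φM_n ≈ 412 kip·ft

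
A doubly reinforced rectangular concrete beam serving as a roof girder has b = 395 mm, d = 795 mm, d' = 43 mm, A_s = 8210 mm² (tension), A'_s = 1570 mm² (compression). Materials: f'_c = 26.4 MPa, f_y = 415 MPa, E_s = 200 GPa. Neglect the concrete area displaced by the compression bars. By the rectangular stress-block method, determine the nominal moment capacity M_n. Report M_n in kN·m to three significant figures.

Assume both tension and compression steel yield.
Net tension couple steel: A_s − A'_s = 6640 mm².
a = (A_s − A'_s) f_y / (0.85 f'_c b) = 2755600/(0.85 × 26.4 × 395) = 310.88 mm.
c = a/β₁ = 310.88/0.85 = 365.74 mm; ε'_s = 0.003(c − d')/c = 0.0026 ≥ f_y/E_s = 0.0021, so compression steel does yield.
M_n = (A_s − A'_s) f_y (d − a/2) + A'_s f_y (d − d') = [2755600 × (795 − 155.44) + 651550 × (795 − 43)] × 10⁻⁶ = 1762.37 + 489.97 = 2252.34 kN·m.

M_n ≈ 2250 kN·m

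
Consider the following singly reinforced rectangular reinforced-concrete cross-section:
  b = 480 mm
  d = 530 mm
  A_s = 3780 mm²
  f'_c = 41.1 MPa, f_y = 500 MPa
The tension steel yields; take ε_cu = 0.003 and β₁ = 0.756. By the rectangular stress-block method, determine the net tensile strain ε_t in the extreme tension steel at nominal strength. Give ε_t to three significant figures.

a = A_s f_y/(0.85 f'_c b) = 112.71 mm.
β₁ = 0.756, so c = a/β₁ = 112.71/0.756 = 149.09 mm.
From the linear strain diagram with ε_cu = 0.003: ε_t = 0.003 (d − c)/c = 0.003 × (530 − 149.09)/149.09 = 0.00766.
Since ε_t ≥ 0.005, the section is tension-controlled.

ε_t ≈ 0.00766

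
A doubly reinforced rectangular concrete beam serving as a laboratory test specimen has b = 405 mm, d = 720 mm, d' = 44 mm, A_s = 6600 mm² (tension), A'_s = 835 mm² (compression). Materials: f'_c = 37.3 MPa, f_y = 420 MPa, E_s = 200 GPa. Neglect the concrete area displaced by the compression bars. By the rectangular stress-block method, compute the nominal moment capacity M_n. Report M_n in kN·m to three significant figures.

M_n ≈ 1750 kN·m

Assume both tension and compression steel yield.
Net tension couple steel: A_s − A'_s = 5765 mm².
a = (A_s − A'_s) f_y / (0.85 f'_c b) = 2421300/(0.85 × 37.3 × 405) = 188.57 mm.
c = a/β₁ = 188.57/0.784 = 240.52 mm; ε'_s = 0.003(c − d')/c = 0.0025 ≥ f_y/E_s = 0.0021, so compression steel does yield.
M_n = (A_s − A'_s) f_y (d − a/2) + A'_s f_y (d − d') = [2421300 × (720 − 94.285) + 350700 × (720 − 44)] × 10⁻⁶ = 1515.04 + 237.07 = 1752.11 kN·m.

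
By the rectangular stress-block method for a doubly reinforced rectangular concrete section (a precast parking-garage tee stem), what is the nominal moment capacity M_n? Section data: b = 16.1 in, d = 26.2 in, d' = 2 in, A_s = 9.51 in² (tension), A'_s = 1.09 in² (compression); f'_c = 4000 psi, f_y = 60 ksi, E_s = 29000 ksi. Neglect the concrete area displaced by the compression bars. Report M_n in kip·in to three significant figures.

Assume both steels yield.
a = (A_s − A'_s) f_y/(0.85 f'_c b) = (9.51 − 1.09) × 60/(0.85 × 4 × 16.1) = 9.229 in.
c = a/β₁ = 9.229/0.85 = 10.858 in; ε'_s = 0.003(c − d')/c = 0.0024 ≥ ε_y = 0.0021, so the compression steel yields.
M_n = (A_s − A'_s) f_y (d − a/2) + A'_s f_y (d − d') = 505.2 × (26.2 − 4.6145) + 65.4 × (26.2 − 2) = 10905.0 + 1582.7 = 12487.7 kip·in.

M_n ≈ 12500 kip·in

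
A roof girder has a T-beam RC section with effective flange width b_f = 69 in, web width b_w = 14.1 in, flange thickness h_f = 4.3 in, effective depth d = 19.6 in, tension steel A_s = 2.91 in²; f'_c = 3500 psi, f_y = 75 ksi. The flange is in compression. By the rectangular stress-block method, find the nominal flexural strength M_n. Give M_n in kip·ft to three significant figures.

Tension: T = A_s f_y = 2.91 × 75 = 218.25 kips.
Try a within the flange: a = T/(0.85 f'_c b_f) = 218.25/(0.85 × 3.5 × 69) = 1.063 in.
Since a = 1.063 ≤ h_f = 4.3 in, the stress block lies entirely in the flange; analyse as a rectangular beam of width b_f.
M_n = T(d − a/2) = 218.25 × (19.6 − 0.5315) = 4161.7 kip·in.
M_n = 4161.7/12 = 346.81 kip·ft.

M_n ≈ 347 kip·ft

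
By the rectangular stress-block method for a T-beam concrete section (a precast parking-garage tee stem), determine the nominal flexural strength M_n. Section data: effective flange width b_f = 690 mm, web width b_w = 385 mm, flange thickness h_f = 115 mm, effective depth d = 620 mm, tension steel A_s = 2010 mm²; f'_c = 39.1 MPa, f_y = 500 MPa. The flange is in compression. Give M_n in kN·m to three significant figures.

M_n ≈ 601 kN·m

Tension: T = A_s f_y = 2010 × 500 = 1005000 N.
Try a within the flange: a = T/(0.85 f'_c b_f) = 1005000/(0.85 × 39.1 × 690) = 43.82 mm.
Since a = 43.82 ≤ h_f = 115 mm, the stress block lies entirely in the flange; analyse as a rectangular beam of width b_f.
M_n = T(d − a/2) = 1005000 × (620 − 21.91) = 601.08 × 10⁶ N·mm.
M_n = 601.08 kN·m.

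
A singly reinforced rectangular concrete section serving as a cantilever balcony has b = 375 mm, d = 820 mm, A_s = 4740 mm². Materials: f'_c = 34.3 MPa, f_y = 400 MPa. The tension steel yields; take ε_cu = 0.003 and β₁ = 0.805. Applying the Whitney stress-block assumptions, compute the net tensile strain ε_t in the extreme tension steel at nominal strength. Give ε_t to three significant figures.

ε_t ≈ 0.00842

a = A_s f_y/(0.85 f'_c b) = 173.42 mm.
β₁ = 0.805, so c = a/β₁ = 173.42/0.805 = 215.43 mm.
From the linear strain diagram with ε_cu = 0.003: ε_t = 0.003 (d − c)/c = 0.003 × (820 − 215.43)/215.43 = 0.00842.
Since ε_t ≥ 0.005, the section is tension-controlled.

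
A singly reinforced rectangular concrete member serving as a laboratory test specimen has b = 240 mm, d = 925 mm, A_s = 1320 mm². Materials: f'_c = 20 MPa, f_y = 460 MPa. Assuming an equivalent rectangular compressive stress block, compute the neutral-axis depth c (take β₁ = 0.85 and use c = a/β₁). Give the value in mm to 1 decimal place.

T = A_s f_y = 1320 × 460 = 607200 N = 607.2 kN.
Setting C = 0.85 f'_c a b equal to T: a = 607200/(0.85 × 20 × 240) = 148.824 mm.
With β₁ = 0.85, c = a/β₁ = 148.824/0.85 = 175.1 mm.

c ≈ 175.1 mm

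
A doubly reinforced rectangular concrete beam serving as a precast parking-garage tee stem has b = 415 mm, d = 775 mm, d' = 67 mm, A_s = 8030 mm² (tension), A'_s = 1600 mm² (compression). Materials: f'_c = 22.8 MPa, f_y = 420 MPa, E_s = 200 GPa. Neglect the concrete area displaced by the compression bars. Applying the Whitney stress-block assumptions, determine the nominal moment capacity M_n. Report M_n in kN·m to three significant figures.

M_n ≈ 2120 kN·m

Assume both tension and compression steel yield.
Net tension couple steel: A_s − A'_s = 6430 mm².
a = (A_s − A'_s) f_y / (0.85 f'_c b) = 2700600/(0.85 × 22.8 × 415) = 335.78 mm.
c = a/β₁ = 335.78/0.85 = 395.04 mm; ε'_s = 0.003(c − d')/c = 0.0025 ≥ f_y/E_s = 0.0021, so compression steel does yield.
M_n = (A_s − A'_s) f_y (d − a/2) + A'_s f_y (d − d') = [2700600 × (775 − 167.89) + 672000 × (775 − 67)] × 10⁻⁶ = 1639.56 + 475.78 = 2115.34 kN·m.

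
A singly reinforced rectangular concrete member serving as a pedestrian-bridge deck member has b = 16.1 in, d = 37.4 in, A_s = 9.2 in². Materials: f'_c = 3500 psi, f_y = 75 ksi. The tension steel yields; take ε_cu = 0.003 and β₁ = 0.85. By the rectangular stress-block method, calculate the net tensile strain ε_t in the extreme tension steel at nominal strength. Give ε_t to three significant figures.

ε_t ≈ 0.00362

a = A_s f_y/(0.85 f'_c b) = 14.406 in.
β₁ = 0.85, so c = a/β₁ = 14.406/0.85 = 16.948 in.
From the linear strain diagram with ε_cu = 0.003: ε_t = 0.003 (d − c)/c = 0.003 × (37.4 − 16.948)/16.948 = 0.00362.
ε_t < 0.004 — the section is over-reinforced for flexure under ACI limits.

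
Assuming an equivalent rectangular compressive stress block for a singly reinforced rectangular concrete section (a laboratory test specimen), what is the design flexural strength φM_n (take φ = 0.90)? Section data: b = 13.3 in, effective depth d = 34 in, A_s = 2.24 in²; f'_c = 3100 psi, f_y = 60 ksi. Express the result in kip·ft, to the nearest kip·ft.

T = A_s f_y = 2.24 × 60 = 134.4 kips.
a = T/(0.85 f'_c b) = 134.4/(0.85 × 3.1 × 13.3) = 3.835 in.
M_n = T(d − a/2) = 134.4 × (34 − 1.9175) = 4311.9 kip·in = 4311.9/12 = 359.33 kip·ft.
φM_n = 0.90 × 359.33 = 323.40 kip·ft.

φM_n ≈ 323 kip·ft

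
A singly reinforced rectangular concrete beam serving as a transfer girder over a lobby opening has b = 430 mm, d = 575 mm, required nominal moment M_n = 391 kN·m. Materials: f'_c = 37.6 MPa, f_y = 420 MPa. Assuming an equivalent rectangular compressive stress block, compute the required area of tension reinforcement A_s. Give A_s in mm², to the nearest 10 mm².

A_s ≈ 1700 mm²

With M_n = 0.85 f'_c a b (d − a/2), solve the quadratic for a:
a = d − √(d² − 2M_n/(0.85 f'_c b)) = 575 − √(575² − 2 × 391×10⁶/(0.85 × 37.6 × 430)) = 51.82 mm.
A_s = 0.85 f'_c a b / f_y = 0.85 × 37.6 × 51.82 × 430 / 420 = 1695.6 mm².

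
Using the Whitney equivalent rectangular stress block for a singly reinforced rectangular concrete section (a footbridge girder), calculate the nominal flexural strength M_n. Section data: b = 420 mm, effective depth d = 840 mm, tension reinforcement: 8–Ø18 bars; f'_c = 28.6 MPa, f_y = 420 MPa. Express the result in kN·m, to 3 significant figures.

M_n ≈ 681 kN·m

A_s = 8 × 254 = 2032 mm².
T = A_s f_y = 2032 × 420 = 853440 N = 853.44 kN.
From C = T: a = T/(0.85 f'_c b) = 853440/(0.85 × 28.6 × 420) = 83.59 mm.
M_n = T(d − a/2) = 853.44 kN × (840 − 41.795) mm = 681.22 kN·m.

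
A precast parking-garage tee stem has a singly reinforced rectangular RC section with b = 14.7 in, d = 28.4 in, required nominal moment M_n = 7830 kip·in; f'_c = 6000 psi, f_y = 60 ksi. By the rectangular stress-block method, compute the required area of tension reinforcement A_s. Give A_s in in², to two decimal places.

From M_n = 0.85 f'_c a b (d − a/2):
a = d − √(d² − 2M_n/(0.85 f'_c b)) = 28.4 − √(28.4² − 2 × 7830/(0.85 × 6 × 14.7)) = 3.953 in.
A_s = 0.85 f'_c a b / f_y = 0.85 × 6 × 3.953 × 14.7 / 60 = 4.939 in².

A_s ≈ 4.94 in²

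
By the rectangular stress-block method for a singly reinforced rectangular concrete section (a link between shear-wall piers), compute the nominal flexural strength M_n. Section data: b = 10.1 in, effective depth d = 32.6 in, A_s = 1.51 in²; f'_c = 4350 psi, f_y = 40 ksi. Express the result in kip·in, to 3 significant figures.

M_n ≈ 1920 kip·in

T = A_s f_y = 1.51 × 40 = 60.4 kips.
a = T/(0.85 f'_c b) = 60.4/(0.85 × 4.35 × 10.1) = 1.617 in.
M_n = T(d − a/2) = 60.4 × (32.6 − 0.8085) = 1920.2 kip·in.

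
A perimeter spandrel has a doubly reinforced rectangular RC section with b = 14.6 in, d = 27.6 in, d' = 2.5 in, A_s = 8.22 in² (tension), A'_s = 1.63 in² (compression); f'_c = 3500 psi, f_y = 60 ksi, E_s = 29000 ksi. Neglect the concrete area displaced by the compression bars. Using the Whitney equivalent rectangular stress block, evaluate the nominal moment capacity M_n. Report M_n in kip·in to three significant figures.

Assume both steels yield.
a = (A_s − A'_s) f_y/(0.85 f'_c b) = (8.22 − 1.63) × 60/(0.85 × 3.5 × 14.6) = 9.103 in.
c = a/β₁ = 9.103/0.85 = 10.709 in; ε'_s = 0.003(c − d')/c = 0.0023 ≥ ε_y = 0.0021, so the compression steel yields.
M_n = (A_s − A'_s) f_y (d − a/2) + A'_s f_y (d − d') = 395.4 × (27.6 − 4.5515) + 97.8 × (27.6 − 2.5) = 9113.4 + 2454.8 = 11568.2 kip·in.

M_n ≈ 11600 kip·in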